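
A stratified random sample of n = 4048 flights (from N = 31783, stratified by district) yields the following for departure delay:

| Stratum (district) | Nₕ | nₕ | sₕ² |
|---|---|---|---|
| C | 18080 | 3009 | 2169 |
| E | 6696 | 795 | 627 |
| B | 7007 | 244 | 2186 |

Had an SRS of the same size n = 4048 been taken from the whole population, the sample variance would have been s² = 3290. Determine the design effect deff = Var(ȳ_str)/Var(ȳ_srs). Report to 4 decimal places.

0.9102

Var(ȳ_str) = Σ Wₕ²(1−fₕ)sₕ²/nₕ with Wₕ = Nₕ/31783:
  C: (18080/31783)²·(1−3009/18080)·2169/3009 = 0.19444111
  E: (6696/31783)²·(1−795/6696)·627/795 = 0.030849753
  B: (7007/31783)²·(1−244/7007)·2186/244 = 0.42028323
  → Var(ȳ_str) = 0.64557409.
Var(ȳ_srs) = (1 − 4048/31783)·3290/4048 = 0.70923258.
deff = 0.64557409 / 0.70923258 = 0.9102.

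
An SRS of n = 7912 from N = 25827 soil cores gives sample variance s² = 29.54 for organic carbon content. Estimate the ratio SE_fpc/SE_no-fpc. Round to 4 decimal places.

0.8329

f = n/N = 7912/25827 = 0.30634607.
SE_no-fpc = √(s²/n) = 0.06110294; SE_fpc = √((1−f)s²/n) = 0.050890127.
Ratio = √(1−f) = 0.83285889.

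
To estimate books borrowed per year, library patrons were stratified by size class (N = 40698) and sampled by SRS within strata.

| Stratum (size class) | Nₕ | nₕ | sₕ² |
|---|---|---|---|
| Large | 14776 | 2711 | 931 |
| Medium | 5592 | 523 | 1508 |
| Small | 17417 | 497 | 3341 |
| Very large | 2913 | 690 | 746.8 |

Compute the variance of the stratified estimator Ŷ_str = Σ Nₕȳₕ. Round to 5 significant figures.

Var(Ŷ_str) = Σₕ Nₕ²(1 − fₕ)sₕ²/nₕ.
Large: 14776²·(1 − 2711/14776)·931/2711 = 6.1221557 × 10^7.
Medium: 5592²·(1 − 523/5592)·1508/523 = 8.1731432 × 10^7.
Small: 17417²·(1 − 497/17417)·3341/497 = 1.9810425 × 10^9.
Very large: 2913²·(1 − 690/2913)·746.8/690 = 7.0086628 × 10^6.
Sum = 2.1310042 × 10^9.

2.1310 × 10^9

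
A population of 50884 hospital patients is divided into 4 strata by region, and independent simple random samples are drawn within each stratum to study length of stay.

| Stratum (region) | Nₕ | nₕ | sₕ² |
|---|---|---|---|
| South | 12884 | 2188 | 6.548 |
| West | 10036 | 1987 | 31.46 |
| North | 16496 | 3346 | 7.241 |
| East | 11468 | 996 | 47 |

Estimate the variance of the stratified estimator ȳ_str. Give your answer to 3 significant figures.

0.00302

Var(ȳ_str) = Σₕ Wₕ²(1 − fₕ)sₕ²/nₕ with Wₕ = Nₕ/N, N = 50884.
South: Wₕ = 0.25320336; term = 0.25320336²·(1 − 0.16982304)·6.548/2188 = 1.5928357 × 10^-4.
West: Wₕ = 0.19723292; term = 0.19723292²·(1 − 0.19798725)·31.46/1987 = 4.9397042 × 10^-4.
North: Wₕ = 0.32418835; term = 0.32418835²·(1 − 0.20283705)·7.241/3346 = 1.8130698 × 10^-4.
East: Wₕ = 0.22537536; term = 0.22537536²·(1 − 0.08685037)·47/996 = 0.0021887358.
Sum = 0.0030232968.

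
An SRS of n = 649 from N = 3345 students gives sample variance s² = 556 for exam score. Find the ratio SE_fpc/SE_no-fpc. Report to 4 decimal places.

f = n/N = 649/3345 = 0.19402093.
SE_no-fpc = √(s²/n) = 0.92558231; SE_fpc = √((1−f)s²/n) = 0.8309539.
Ratio = √(1−f) = 0.89776337.

0.8978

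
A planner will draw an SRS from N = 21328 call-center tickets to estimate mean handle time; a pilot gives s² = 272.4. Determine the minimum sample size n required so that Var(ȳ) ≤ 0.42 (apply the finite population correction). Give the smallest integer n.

Without fpc, n₀ = s²/D = 272.4/0.42 = 648.5714.
With fpc, (1 − n/N)·s²/n ≤ D requires n ≥ n₀/(1 + n₀/N) = 648.5714/(1 + 648.5714/21328) = 629.4308.
Rounding up, n = 630.

630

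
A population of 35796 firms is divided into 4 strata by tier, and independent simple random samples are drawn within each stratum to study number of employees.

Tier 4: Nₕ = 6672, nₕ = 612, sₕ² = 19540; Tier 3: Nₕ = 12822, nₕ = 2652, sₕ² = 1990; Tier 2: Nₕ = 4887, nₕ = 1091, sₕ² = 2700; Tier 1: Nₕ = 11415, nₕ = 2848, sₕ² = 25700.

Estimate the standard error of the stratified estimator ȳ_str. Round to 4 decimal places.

1.3448

Var(ȳ_str) = Σₕ Wₕ²(1 − fₕ)sₕ²/nₕ with Wₕ = Nₕ/N, N = 35796.
Tier 4: Wₕ = 0.18638954; term = 0.18638954²·(1 − 0.09172662)·19540/612 = 1.0074716.
Tier 3: Wₕ = 0.35819645; term = 0.35819645²·(1 − 0.20683201)·1990/2652 = 0.076363756.
Tier 2: Wₕ = 0.13652363; term = 0.13652363²·(1 − 0.22324534)·2700/1091 = 0.035829319.
Tier 1: Wₕ = 0.31889038; term = 0.31889038²·(1 − 0.24949628)·25700/2848 = 0.688698.
Sum = 1.8083627.
SE = √(1.8083627) = 1.3448.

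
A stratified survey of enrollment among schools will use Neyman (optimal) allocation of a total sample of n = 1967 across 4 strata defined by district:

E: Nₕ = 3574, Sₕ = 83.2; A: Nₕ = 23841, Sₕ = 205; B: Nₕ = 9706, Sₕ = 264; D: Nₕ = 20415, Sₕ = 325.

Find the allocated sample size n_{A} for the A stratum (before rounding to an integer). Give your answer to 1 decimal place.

Neyman allocation: nₕ = n·NₕSₕ / Σⱼ NⱼSⱼ.
Σ NⱼSⱼ = 3574·83.2 + 23841·205 + 9706·264 + 20415·325 = 1.4382021 × 10^7.
n_{A} = 1967·23841·205 / (1.4382021 × 10^7) = 668.4.

668.4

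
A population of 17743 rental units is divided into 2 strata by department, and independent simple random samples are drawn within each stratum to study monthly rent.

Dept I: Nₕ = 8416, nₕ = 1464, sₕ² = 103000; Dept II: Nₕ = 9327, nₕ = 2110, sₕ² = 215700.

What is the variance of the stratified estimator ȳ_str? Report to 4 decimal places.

Var(ȳ_str) = Σₕ Wₕ²(1 − fₕ)sₕ²/nₕ with Wₕ = Nₕ/N, N = 17743.
Dept I: Wₕ = 0.47432790; term = 0.47432790²·(1 − 0.17395437)·103000/1464 = 13.075477.
Dept II: Wₕ = 0.52567210; term = 0.52567210²·(1 − 0.22622494)·215700/2110 = 21.858093.
Sum = 34.93357.

34.9336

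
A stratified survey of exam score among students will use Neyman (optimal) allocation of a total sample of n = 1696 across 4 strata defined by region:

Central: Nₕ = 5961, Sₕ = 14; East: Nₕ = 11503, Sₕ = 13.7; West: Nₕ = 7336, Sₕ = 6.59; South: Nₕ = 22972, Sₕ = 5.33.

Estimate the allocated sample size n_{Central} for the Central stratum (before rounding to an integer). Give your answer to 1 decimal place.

Neyman allocation: nₕ = n·NₕSₕ / Σⱼ NⱼSⱼ.
Σ NⱼSⱼ = 5961·14 + 11503·13.7 + 7336·6.59 + 22972·5.33 = 411830.1.
n_{Central} = 1696·5961·14 / 411830.1 = 343.7.

343.7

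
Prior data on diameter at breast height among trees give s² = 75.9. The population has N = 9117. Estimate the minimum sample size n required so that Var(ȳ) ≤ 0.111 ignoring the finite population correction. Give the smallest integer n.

684

Without fpc, n₀ = s²/D = 75.9/0.111 = 683.7838.
Rounding up, n = 684.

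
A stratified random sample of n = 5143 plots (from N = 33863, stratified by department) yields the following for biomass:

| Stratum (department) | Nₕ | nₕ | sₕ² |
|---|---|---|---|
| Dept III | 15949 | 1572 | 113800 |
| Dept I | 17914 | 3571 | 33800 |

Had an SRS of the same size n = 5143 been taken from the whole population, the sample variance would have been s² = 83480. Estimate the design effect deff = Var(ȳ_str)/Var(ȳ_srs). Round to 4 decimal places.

Var(ȳ_str) = Σ Wₕ²(1−fₕ)sₕ²/nₕ with Wₕ = Nₕ/33863:
  Dept III: (15949/33863)²·(1−1572/15949)·113800/1572 = 14.475734
  Dept I: (17914/33863)²·(1−3571/17914)·33800/3571 = 2.1208432
  → Var(ȳ_str) = 16.596577.
Var(ȳ_srs) = (1 − 5143/33863)·83480/5143 = 13.766544.
deff = 16.596577 / 13.766544 = 1.2056.

1.2056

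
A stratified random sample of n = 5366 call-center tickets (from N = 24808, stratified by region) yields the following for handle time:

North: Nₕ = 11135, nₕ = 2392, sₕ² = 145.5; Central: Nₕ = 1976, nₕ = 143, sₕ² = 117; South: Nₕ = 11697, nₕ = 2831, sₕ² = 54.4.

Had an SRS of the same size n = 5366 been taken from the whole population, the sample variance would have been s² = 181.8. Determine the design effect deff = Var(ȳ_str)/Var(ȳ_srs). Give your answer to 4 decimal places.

Var(ȳ_str) = Σ Wₕ²(1−fₕ)sₕ²/nₕ with Wₕ = Nₕ/24808:
  North: (11135/24808)²·(1−2392/11135)·145.5/2392 = 0.0096220811
  Central: (1976/24808)²·(1−143/1976)·117/143 = 0.0048152154
  South: (11697/24808)²·(1−2831/11697)·54.4/2831 = 0.0032380067
  → Var(ȳ_str) = 0.017675303.
Var(ȳ_srs) = (1 − 5366/24808)·181.8/5366 = 0.026551704.
deff = 0.017675303 / 0.026551704 = 0.6657.

0.6657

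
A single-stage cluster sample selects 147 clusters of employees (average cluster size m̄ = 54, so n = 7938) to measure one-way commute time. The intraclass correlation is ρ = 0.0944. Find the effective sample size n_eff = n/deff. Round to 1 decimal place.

1322.3

deff = 1 + (54 − 1)·0.0944 = 1 + 5.0032 = 6.0032.
n_eff = 7938 / 6.0032 = 1322.3.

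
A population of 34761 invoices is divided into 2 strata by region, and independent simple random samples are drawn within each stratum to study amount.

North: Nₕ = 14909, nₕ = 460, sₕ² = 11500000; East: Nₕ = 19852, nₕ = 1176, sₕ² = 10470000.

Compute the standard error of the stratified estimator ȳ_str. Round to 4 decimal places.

Var(ȳ_str) = Σₕ Wₕ²(1 − fₕ)sₕ²/nₕ with Wₕ = Nₕ/N, N = 34761.
North: Wₕ = 0.42890020; term = 0.42890020²·(1 − 0.03085385)·11500000/460 = 4456.9913.
East: Wₕ = 0.57109980; term = 0.57109980²·(1 − 0.05923836)·10470000/1176 = 2731.7627.
Sum = 7188.754.
SE = √(7188.754) = 84.7865.

84.7865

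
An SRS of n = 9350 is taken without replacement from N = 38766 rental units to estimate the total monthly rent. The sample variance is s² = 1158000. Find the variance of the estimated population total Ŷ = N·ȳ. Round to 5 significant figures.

1.4123 × 10^11

Var(Ŷ) = N²·Var(ȳ) = N²·(1 − n/N)·s²/n.
f = 9350/38766 = 0.24119073; Var(ȳ) = 0.75880927·1158000/9350 = 93.97873.
Var(Ŷ) = 38766² · 93.97873 = 1.4123149 × 10^11.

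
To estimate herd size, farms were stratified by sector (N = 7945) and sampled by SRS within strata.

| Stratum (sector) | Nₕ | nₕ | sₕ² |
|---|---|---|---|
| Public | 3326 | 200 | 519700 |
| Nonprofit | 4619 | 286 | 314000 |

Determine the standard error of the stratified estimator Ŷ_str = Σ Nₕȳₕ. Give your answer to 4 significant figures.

221300

Var(Ŷ_str) = Σₕ Nₕ²(1 − fₕ)sₕ²/nₕ.
Public: 3326²·(1 − 200/3326)·519700/200 = 2.7016802 × 10^10.
Nonprofit: 4619²·(1 − 286/4619)·314000/286 = 2.1973552 × 10^10.
Sum = 4.8990354 × 10^10.
SE = √(4.8990354 × 10^10) = 221300.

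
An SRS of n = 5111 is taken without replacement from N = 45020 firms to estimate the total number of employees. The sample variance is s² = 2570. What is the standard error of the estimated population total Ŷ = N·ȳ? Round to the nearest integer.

30057

Var(Ŷ) = N²·Var(ȳ) = N²·(1 − n/N)·s²/n.
f = 5111/45020 = 0.11352732; Var(ȳ) = 0.88647268·2570/5111 = 0.44575128.
Var(Ŷ) = 45020² · 0.44575128 = 9.0344887 × 10^8.
SE(Ŷ) = √(9.0344887 × 10^8) = 30057.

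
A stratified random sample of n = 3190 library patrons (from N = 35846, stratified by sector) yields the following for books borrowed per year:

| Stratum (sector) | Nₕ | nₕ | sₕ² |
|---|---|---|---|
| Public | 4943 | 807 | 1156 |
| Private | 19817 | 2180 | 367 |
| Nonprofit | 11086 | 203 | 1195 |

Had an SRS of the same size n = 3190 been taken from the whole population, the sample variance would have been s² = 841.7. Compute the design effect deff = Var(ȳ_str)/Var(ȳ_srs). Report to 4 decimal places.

2.5848

Var(ȳ_str) = Σ Wₕ²(1−fₕ)sₕ²/nₕ with Wₕ = Nₕ/35846:
  Public: (4943/35846)²·(1−807/4943)·1156/807 = 0.022791559
  Private: (19817/35846)²·(1−2180/19817)·367/2180 = 0.045792125
  Nonprofit: (11086/35846)²·(1−203/11086)·1195/203 = 0.55273119
  → Var(ȳ_str) = 0.62131487.
Var(ȳ_srs) = (1 − 3190/35846)·841.7/3190 = 0.2403748.
deff = 0.62131487 / 0.2403748 = 2.5848.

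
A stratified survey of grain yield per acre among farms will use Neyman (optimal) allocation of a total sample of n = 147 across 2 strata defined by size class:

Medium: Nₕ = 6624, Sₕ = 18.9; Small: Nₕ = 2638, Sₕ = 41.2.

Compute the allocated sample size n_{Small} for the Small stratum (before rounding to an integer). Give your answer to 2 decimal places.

68.31

Neyman allocation: nₕ = n·NₕSₕ / Σⱼ NⱼSⱼ.
Σ NⱼSⱼ = 6624·18.9 + 2638·41.2 = 233879.2.
n_{Small} = 147·2638·41.2 / 233879.2 = 68.31.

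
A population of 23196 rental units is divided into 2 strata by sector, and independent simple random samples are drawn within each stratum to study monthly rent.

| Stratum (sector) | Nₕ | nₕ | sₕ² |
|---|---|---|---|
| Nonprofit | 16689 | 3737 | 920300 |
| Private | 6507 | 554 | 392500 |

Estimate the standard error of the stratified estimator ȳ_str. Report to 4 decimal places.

Var(ȳ_str) = Σₕ Wₕ²(1 − fₕ)sₕ²/nₕ with Wₕ = Nₕ/N, N = 23196.
Nonprofit: Wₕ = 0.71947750; term = 0.71947750²·(1 − 0.22391995)·920300/3737 = 98.934389.
Private: Wₕ = 0.28052250; term = 0.28052250²·(1 − 0.08513908)·392500/554 = 51.005897.
Sum = 149.94029.
SE = √(149.94029) = 12.2450.

12.2450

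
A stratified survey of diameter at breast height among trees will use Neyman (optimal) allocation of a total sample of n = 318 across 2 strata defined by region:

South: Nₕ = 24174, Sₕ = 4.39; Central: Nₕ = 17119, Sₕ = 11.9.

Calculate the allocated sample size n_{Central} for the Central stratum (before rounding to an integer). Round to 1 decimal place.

Neyman allocation: nₕ = n·NₕSₕ / Σⱼ NⱼSⱼ.
Σ NⱼSⱼ = 24174·4.39 + 17119·11.9 = 309839.96.
n_{Central} = 318·17119·11.9 / 309839.96 = 209.1.

209.1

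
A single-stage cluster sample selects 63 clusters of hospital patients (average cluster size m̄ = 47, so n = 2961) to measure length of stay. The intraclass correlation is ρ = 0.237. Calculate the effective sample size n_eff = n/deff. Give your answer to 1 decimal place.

deff = 1 + (47 − 1)·0.237 = 1 + 10.902 = 11.902.
n_eff = 2961 / 11.902 = 248.8.

248.8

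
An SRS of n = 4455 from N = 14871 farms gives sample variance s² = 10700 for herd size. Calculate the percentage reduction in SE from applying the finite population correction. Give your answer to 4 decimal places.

16.3087

f = n/N = 4455/14871 = 0.29957636.
SE_no-fpc = √(s²/n) = 1.5497728; SE_fpc = √((1−f)s²/n) = 1.2970253.
Ratio = √(1−f) = 0.83691316. Reduction = 100·(1 − 0.83691316) = 16.3087%.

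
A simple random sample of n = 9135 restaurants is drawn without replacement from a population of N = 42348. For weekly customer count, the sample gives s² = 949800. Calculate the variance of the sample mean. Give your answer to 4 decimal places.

Under SRS without replacement, Var(ȳ) = (1 − f)·s²/n with f = n/N = 9135/42348 = 0.21571267.
Var(ȳ) = (1 − 0.21571267)·949800/9135 = 0.78428733·103.97373 = 81.545277.

81.5453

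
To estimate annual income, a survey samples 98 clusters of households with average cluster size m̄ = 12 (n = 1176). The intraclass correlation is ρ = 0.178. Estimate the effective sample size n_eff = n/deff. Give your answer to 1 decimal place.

deff = 1 + (12 − 1)·0.178 = 1 + 1.958 = 2.958.
n_eff = 1176 / 2.958 = 397.6.

397.6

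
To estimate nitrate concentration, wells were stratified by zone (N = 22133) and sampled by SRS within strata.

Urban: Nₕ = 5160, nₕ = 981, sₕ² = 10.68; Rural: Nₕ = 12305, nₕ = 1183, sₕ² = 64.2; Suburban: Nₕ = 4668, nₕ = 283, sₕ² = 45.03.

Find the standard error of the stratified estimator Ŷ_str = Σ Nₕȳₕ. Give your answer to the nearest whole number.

3304

Var(Ŷ_str) = Σₕ Nₕ²(1 − fₕ)sₕ²/nₕ.
Urban: 5160²·(1 − 981/5160)·10.68/981 = 234760.12.
Rural: 12305²·(1 − 1183/12305)·64.2/1183 = 7.4270234 × 10^6.
Suburban: 4668²·(1 − 283/4668)·45.03/283 = 3.2569865 × 10^6.
Sum = 1.091877 × 10^7.
SE = √(1.091877 × 10^7) = 3304.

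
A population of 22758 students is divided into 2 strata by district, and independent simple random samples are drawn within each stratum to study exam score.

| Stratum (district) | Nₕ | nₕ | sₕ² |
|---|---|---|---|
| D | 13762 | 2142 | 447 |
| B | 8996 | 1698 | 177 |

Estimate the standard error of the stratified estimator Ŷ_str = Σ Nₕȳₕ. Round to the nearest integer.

Var(Ŷ_str) = Σₕ Nₕ²(1 − fₕ)sₕ²/nₕ.
D: 13762²·(1 − 2142/13762)·447/2142 = 3.3371501 × 10^7.
B: 8996²·(1 − 1698/8996)·177/1698 = 6.8436673 × 10^6.
Sum = 4.0215168 × 10^7.
SE = √(4.0215168 × 10^7) = 6342.

6342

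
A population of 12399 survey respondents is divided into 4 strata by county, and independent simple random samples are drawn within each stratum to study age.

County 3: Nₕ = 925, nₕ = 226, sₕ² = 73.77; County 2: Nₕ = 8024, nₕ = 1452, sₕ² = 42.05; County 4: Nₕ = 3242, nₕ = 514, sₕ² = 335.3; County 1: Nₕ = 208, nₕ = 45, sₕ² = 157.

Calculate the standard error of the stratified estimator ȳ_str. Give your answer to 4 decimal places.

Var(ȳ_str) = Σₕ Wₕ²(1 − fₕ)sₕ²/nₕ with Wₕ = Nₕ/N, N = 12399.
County 3: Wₕ = 0.07460279; term = 0.07460279²·(1 − 0.24432432)·73.77/226 = 0.0013728305.
County 2: Wₕ = 0.64714896; term = 0.64714896²·(1 − 0.18095713)·42.05/1452 = 0.00993378.
County 4: Wₕ = 0.26147270; term = 0.26147270²·(1 − 0.15854411)·335.3/514 = 0.03752792.
County 1: Wₕ = 0.01677555; term = 0.01677555²·(1 − 0.21634615)·157/45 = 7.6942228 × 10^-4.
Sum = 0.049603953.
SE = √(0.049603953) = 0.2227.

0.2227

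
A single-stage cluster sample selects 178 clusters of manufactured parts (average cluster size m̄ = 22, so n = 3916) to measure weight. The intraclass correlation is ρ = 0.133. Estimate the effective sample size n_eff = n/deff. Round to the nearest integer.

1032

deff = 1 + (22 − 1)·0.133 = 1 + 2.793 = 3.793.
n_eff = 3916 / 3.793 = 1032.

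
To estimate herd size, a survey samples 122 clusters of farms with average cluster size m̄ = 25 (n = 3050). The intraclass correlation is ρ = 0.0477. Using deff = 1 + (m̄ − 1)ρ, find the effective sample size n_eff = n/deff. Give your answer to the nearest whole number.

1422

deff = 1 + (25 − 1)·0.0477 = 1 + 1.1448 = 2.1448.
n_eff = 3050 / 2.1448 = 1422.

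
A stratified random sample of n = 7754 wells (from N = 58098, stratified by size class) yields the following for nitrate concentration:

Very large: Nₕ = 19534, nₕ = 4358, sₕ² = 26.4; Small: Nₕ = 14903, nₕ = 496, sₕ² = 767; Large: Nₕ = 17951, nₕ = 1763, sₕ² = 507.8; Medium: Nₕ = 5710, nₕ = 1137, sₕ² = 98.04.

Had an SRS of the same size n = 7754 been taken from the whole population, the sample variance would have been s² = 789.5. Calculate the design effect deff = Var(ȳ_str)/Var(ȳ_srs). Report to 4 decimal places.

1.4095

Var(ȳ_str) = Σ Wₕ²(1−fₕ)sₕ²/nₕ with Wₕ = Nₕ/58098:
  Very large: (19534/58098)²·(1−4358/19534)·26.4/4358 = 5.3203823 × 10^-4
  Small: (14903/58098)²·(1−496/14903)·767/496 = 0.098364543
  Large: (17951/58098)²·(1−1763/17951)·507.8/1763 = 0.024797041
  Medium: (5710/58098)²·(1−1137/5710)·98.04/1137 = 6.6704907 × 10^-4
  → Var(ȳ_str) = 0.12436067.
Var(ȳ_srs) = (1 − 7754/58098)·789.5/7754 = 0.088229308.
deff = 0.12436067 / 0.088229308 = 1.4095.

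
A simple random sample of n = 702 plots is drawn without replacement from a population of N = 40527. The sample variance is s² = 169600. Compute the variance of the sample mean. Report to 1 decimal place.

237.4

Under SRS without replacement, Var(ȳ) = (1 − f)·s²/n with f = n/N = 702/40527 = 0.01732179.
Var(ȳ) = (1 − 0.01732179)·169600/702 = 0.98267821·241.59544 = 237.41058.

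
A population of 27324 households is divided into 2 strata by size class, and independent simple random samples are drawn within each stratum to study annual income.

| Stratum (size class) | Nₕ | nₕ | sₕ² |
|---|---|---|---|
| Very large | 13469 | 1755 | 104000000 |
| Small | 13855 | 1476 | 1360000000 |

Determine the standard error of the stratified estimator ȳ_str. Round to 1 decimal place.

473.5

Var(ȳ_str) = Σₕ Wₕ²(1 − fₕ)sₕ²/nₕ with Wₕ = Nₕ/N, N = 27324.
Very large: Wₕ = 0.49293661; term = 0.49293661²·(1 − 0.13029921)·104000000/1755 = 12522.996.
Small: Wₕ = 0.50706339; term = 0.50706339²·(1 − 0.10653194)·1360000000/1476 = 211668.43.
Sum = 224191.43.
SE = √(224191.43) = 473.5.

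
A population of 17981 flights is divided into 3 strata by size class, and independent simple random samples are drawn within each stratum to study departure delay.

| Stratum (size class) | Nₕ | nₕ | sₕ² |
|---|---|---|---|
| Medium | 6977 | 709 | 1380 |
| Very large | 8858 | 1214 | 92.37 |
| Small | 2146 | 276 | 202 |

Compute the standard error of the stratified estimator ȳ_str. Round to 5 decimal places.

Var(ȳ_str) = Σₕ Wₕ²(1 − fₕ)sₕ²/nₕ with Wₕ = Nₕ/N, N = 17981.
Medium: Wₕ = 0.38802069; term = 0.38802069²·(1 − 0.10161961)·1380/709 = 0.26327091.
Very large: Wₕ = 0.49263111; term = 0.49263111²·(1 − 0.13705125)·92.37/1214 = 0.015934591.
Small: Wₕ = 0.11934820; term = 0.11934820²·(1 − 0.12861137)·202/276 = 0.0090841842.
Sum = 0.28828969.
SE = √(0.28828969) = 0.53693.

0.53693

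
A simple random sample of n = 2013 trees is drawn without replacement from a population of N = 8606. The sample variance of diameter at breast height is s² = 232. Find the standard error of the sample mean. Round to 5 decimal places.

0.29714

Under SRS without replacement, Var(ȳ) = (1 − f)·s²/n with f = n/N = 2013/8606 = 0.23390658.
Var(ȳ) = (1 − 0.23390658)·232/2013 = 0.76609342·0.11525087 = 0.088292933.
SE(ȳ) = √(0.088292933) = 0.29714.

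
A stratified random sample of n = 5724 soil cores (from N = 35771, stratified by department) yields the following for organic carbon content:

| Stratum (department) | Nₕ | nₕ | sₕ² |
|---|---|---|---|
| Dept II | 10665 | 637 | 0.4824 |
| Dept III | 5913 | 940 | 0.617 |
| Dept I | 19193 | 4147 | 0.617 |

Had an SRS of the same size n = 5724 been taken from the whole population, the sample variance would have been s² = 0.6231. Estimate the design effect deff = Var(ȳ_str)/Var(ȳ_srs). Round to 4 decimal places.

1.2244

Var(ȳ_str) = Σ Wₕ²(1−fₕ)sₕ²/nₕ with Wₕ = Nₕ/35771:
  Dept II: (10665/35771)²·(1−637/10665)·0.4824/637 = 6.3296674 × 10^-5
  Dept III: (5913/35771)²·(1−940/5913)·0.617/940 = 1.5084172 × 10^-5
  Dept I: (19193/35771)²·(1−4147/19193)·0.617/4147 = 3.357785 × 10^-5
  → Var(ȳ_str) = 1.119587 × 10^-4.
Var(ȳ_srs) = (1 − 5724/35771)·0.6231/5724 = 9.1438304 × 10^-5.
deff = (1.119587 × 10^-4) / (9.1438304 × 10^-5) = 1.2244.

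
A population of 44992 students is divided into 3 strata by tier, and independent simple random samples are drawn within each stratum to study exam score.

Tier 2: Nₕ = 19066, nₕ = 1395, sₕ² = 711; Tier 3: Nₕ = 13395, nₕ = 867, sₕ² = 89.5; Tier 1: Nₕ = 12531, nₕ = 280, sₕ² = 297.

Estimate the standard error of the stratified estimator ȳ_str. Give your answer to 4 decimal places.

Var(ȳ_str) = Σₕ Wₕ²(1 − fₕ)sₕ²/nₕ with Wₕ = Nₕ/N, N = 44992.
Tier 2: Wₕ = 0.42376422; term = 0.42376422²·(1 − 0.07316689)·711/1395 = 0.084829227.
Tier 3: Wₕ = 0.29771959; term = 0.29771959²·(1 − 0.06472564)·89.5/867 = 0.0085577147.
Tier 1: Wₕ = 0.27851618; term = 0.27851618²·(1 − 0.02234459)·297/280 = 0.080442413.
Sum = 0.17382935.
SE = √(0.17382935) = 0.4169.

0.4169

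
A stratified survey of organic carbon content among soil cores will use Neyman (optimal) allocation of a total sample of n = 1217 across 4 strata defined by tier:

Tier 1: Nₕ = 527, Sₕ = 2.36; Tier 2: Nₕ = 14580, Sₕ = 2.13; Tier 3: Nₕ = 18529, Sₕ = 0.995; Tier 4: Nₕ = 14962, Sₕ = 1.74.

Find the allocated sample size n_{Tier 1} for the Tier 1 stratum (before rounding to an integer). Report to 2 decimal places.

Neyman allocation: nₕ = n·NₕSₕ / Σⱼ NⱼSⱼ.
Σ NⱼSⱼ = 527·2.36 + 14580·2.13 + 18529·0.995 + 14962·1.74 = 76769.355.
n_{Tier 1} = 1217·527·2.36 / 76769.355 = 19.72.

19.72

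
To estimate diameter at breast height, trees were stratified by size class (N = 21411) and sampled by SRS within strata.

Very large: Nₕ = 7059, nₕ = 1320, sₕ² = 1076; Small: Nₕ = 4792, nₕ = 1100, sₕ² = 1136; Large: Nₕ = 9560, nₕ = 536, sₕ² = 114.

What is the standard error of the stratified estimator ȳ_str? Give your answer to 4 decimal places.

0.3898

Var(ȳ_str) = Σₕ Wₕ²(1 − fₕ)sₕ²/nₕ with Wₕ = Nₕ/N, N = 21411.
Very large: Wₕ = 0.32969035; term = 0.32969035²·(1 − 0.18699533)·1076/1320 = 0.072035047.
Small: Wₕ = 0.22381019; term = 0.22381019²·(1 − 0.22954925)·1136/1100 = 0.039855682.
Large: Wₕ = 0.44649946; term = 0.44649946²·(1 − 0.05606695)·114/536 = 0.040024244.
Sum = 0.15191497.
SE = √(0.15191497) = 0.3898.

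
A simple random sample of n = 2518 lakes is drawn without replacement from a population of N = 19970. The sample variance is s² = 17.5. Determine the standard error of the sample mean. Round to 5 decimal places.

0.07793

Under SRS without replacement, Var(ȳ) = (1 − f)·s²/n with f = n/N = 2518/19970 = 0.12608913.
Var(ȳ) = (1 − 0.12608913)·17.5/2518 = 0.87391087·0.0069499603 = 0.0060736458.
SE(ȳ) = √(0.0060736458) = 0.07793.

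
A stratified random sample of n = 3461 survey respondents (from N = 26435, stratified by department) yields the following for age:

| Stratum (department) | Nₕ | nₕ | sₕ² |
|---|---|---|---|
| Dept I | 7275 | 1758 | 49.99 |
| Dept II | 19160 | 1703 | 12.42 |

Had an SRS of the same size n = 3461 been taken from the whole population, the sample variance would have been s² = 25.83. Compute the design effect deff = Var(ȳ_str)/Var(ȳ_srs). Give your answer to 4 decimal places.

0.7900

Var(ȳ_str) = Σ Wₕ²(1−fₕ)sₕ²/nₕ with Wₕ = Nₕ/26435:
  Dept I: (7275/26435)²·(1−1758/7275)·49.99/1758 = 0.0016332084
  Dept II: (19160/26435)²·(1−1703/19160)·12.42/1703 = 0.0034907073
  → Var(ȳ_str) = 0.0051239157.
Var(ȳ_srs) = (1 − 3461/26435)·25.83/3461 = 0.0064860473.
deff = 0.0051239157 / 0.0064860473 = 0.7900.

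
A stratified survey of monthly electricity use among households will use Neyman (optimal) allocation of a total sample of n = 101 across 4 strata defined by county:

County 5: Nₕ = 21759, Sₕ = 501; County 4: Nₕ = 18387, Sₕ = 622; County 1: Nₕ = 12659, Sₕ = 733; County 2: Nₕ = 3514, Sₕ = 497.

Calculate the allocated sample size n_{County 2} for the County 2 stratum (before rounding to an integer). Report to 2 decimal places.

5.29

Neyman allocation: nₕ = n·NₕSₕ / Σⱼ NⱼSⱼ.
Σ NⱼSⱼ = 21759·501 + 18387·622 + 12659·733 + 3514·497 = 3.3363478 × 10^7.
n_{County 2} = 101·3514·497 / (3.3363478 × 10^7) = 5.29.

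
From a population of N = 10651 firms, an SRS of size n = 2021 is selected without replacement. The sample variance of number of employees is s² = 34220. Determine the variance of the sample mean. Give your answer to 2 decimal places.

Under SRS without replacement, Var(ȳ) = (1 − f)·s²/n with f = n/N = 2021/10651 = 0.18974744.
Var(ȳ) = (1 − 0.18974744)·34220/2021 = 0.81025256·16.932212 = 13.719368.

13.72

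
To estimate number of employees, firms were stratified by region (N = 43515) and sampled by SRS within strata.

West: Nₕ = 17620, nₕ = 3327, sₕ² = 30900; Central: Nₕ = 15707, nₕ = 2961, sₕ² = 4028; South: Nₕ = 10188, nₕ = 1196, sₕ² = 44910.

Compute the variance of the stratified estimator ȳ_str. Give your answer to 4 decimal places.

3.1958

Var(ȳ_str) = Σₕ Wₕ²(1 − fₕ)sₕ²/nₕ with Wₕ = Nₕ/N, N = 43515.
West: Wₕ = 0.40491784; term = 0.40491784²·(1 − 0.18881952)·30900/3327 = 1.2352561.
Central: Wₕ = 0.36095599; term = 0.36095599²·(1 − 0.18851467)·4028/2961 = 0.14382694.
South: Wₕ = 0.23412616; term = 0.23412616²·(1 − 0.11739301)·44910/1196 = 1.8166829.
Sum = 3.1957659.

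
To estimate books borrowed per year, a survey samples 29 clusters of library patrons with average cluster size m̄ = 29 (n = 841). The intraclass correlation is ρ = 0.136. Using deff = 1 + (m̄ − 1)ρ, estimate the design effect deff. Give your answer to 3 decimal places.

4.808

deff = 1 + (29 − 1)·0.136 = 1 + 3.808 = 4.808.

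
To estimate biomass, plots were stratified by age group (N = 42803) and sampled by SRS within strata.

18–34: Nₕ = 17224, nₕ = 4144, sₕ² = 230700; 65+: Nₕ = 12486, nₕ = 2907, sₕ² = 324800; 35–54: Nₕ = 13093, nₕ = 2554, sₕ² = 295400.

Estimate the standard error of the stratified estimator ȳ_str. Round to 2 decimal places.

Var(ȳ_str) = Σₕ Wₕ²(1 − fₕ)sₕ²/nₕ with Wₕ = Nₕ/N, N = 42803.
18–34: Wₕ = 0.40240170; term = 0.40240170²·(1 − 0.24059452)·230700/4144 = 6.8457524.
65+: Wₕ = 0.29170853; term = 0.29170853²·(1 − 0.23282076)·324800/2907 = 7.2940053.
35–54: Wₕ = 0.30588977; term = 0.30588977²·(1 − 0.19506607)·295400/2554 = 8.7112354.
Sum = 22.850993.
SE = √(22.850993) = 4.78.

4.78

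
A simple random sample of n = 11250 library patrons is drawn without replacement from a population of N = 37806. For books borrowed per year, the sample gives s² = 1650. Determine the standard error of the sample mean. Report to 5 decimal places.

Under SRS without replacement, Var(ȳ) = (1 − f)·s²/n with f = n/N = 11250/37806 = 0.29757181.
Var(ȳ) = (1 − 0.29757181)·1650/11250 = 0.70242819·0.14666667 = 0.1030228.
SE(ȳ) = √(0.1030228) = 0.32097.

0.32097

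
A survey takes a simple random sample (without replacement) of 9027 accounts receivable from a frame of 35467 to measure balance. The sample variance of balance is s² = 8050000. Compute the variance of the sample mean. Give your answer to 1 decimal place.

664.8

Under SRS without replacement, Var(ȳ) = (1 − f)·s²/n with f = n/N = 9027/35467 = 0.25451828.
Var(ȳ) = (1 − 0.25451828)·8050000/9027 = 0.74548172·891.76914 = 664.79759.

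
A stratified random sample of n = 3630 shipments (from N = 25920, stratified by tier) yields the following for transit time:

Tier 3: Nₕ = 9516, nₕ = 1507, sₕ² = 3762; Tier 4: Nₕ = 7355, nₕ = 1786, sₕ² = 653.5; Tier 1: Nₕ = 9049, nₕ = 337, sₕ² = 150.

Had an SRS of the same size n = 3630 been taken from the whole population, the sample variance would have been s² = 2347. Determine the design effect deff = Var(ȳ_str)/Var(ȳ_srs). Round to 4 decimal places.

Var(ȳ_str) = Σ Wₕ²(1−fₕ)sₕ²/nₕ with Wₕ = Nₕ/25920:
  Tier 3: (9516/25920)²·(1−1507/9516)·3762/1507 = 0.28318371
  Tier 4: (7355/25920)²·(1−1786/7355)·653.5/1786 = 0.022307661
  Tier 1: (9049/25920)²·(1−337/9049)·150/337 = 0.052228772
  → Var(ȳ_str) = 0.35772014.
Var(ȳ_srs) = (1 − 3630/25920)·2347/3630 = 0.55600863.
deff = 0.35772014 / 0.55600863 = 0.6434.

0.6434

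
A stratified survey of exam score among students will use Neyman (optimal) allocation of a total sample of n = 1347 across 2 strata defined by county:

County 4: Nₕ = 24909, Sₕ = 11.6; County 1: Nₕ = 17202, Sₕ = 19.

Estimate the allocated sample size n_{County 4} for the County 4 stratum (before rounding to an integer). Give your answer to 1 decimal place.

632.1

Neyman allocation: nₕ = n·NₕSₕ / Σⱼ NⱼSⱼ.
Σ NⱼSⱼ = 24909·11.6 + 17202·19 = 615782.4.
n_{County 4} = 1347·24909·11.6 / 615782.4 = 632.1.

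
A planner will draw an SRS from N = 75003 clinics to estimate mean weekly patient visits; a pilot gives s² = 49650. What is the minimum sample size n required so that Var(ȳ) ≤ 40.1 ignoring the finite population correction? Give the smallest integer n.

1239

Without fpc, n₀ = s²/D = 49650/40.1 = 1238.1546.
Rounding up, n = 1239.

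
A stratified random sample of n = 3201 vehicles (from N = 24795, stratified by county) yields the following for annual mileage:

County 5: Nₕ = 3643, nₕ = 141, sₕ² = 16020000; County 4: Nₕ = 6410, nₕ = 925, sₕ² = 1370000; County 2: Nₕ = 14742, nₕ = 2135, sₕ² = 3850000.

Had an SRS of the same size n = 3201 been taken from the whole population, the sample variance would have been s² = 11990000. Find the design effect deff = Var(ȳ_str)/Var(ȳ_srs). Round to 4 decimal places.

0.9158

Var(ȳ_str) = Σ Wₕ²(1−fₕ)sₕ²/nₕ with Wₕ = Nₕ/24795:
  County 5: (3643/24795)²·(1−141/3643)·16020000/141 = 2357.7106
  County 4: (6410/24795)²·(1−925/6410)·1370000/925 = 84.700363
  County 2: (14742/24795)²·(1−2135/14742)·3850000/2135 = 545.13339
  → Var(ȳ_str) = 2987.5444.
Var(ȳ_srs) = (1 − 3201/24795)·11990000/3201 = 3262.1392.
deff = 2987.5444 / 3262.1392 = 0.9158.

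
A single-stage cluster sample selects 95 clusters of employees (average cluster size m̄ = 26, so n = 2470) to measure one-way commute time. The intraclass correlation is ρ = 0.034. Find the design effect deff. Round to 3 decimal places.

deff = 1 + (26 − 1)·0.034 = 1 + 0.85 = 1.85.

1.850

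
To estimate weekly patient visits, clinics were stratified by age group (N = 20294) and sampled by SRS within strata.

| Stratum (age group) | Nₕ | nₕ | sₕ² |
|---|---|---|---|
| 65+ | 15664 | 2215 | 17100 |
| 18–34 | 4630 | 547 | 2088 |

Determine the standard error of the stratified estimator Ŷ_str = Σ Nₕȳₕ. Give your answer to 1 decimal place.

41213.0

Var(Ŷ_str) = Σₕ Nₕ²(1 − fₕ)sₕ²/nₕ.
65+: 15664²·(1 − 2215/15664)·17100/2215 = 1.6263539 × 10^9.
18–34: 4630²·(1 − 547/4630)·2088/547 = 7.2161165 × 10^7.
Sum = 1.6985151 × 10^9.
SE = √(1.6985151 × 10^9) = 41213.0.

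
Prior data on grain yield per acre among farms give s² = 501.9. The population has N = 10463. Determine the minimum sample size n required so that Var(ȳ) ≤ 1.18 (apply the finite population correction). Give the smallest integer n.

409

Without fpc, n₀ = s²/D = 501.9/1.18 = 425.3390.
With fpc, (1 − n/N)·s²/n ≤ D requires n ≥ n₀/(1 + n₀/N) = 425.3390/(1 + 425.3390/10463) = 408.7237.
Rounding up, n = 409.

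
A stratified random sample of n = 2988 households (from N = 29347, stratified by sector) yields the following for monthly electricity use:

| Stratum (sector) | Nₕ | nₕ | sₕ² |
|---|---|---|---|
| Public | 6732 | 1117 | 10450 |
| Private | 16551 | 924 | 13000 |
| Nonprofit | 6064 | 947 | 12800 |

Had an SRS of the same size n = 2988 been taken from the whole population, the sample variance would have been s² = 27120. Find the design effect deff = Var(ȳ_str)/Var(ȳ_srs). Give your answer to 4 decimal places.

0.6284

Var(ȳ_str) = Σ Wₕ²(1−fₕ)sₕ²/nₕ with Wₕ = Nₕ/29347:
  Public: (6732/29347)²·(1−1117/6732)·10450/1117 = 0.41061004
  Private: (16551/29347)²·(1−924/16551)·13000/924 = 4.2251663
  Nonprofit: (6064/29347)²·(1−947/6064)·12800/947 = 0.48697557
  → Var(ȳ_str) = 5.1227519.
Var(ȳ_srs) = (1 − 2988/29347)·27120/2988 = 8.1521903.
deff = 5.1227519 / 8.1521903 = 0.6284.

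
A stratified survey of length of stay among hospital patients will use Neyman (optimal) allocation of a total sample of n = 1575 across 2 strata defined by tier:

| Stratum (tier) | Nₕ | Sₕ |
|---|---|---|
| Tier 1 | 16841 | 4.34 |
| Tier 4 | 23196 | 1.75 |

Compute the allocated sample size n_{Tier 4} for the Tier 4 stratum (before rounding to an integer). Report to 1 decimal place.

Neyman allocation: nₕ = n·NₕSₕ / Σⱼ NⱼSⱼ.
Σ NⱼSⱼ = 16841·4.34 + 23196·1.75 = 113682.94.
n_{Tier 4} = 1575·23196·1.75 / 113682.94 = 562.4.

562.4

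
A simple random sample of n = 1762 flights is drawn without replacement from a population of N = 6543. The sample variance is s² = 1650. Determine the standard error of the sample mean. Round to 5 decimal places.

0.82720

Under SRS without replacement, Var(ȳ) = (1 − f)·s²/n with f = n/N = 1762/6543 = 0.26929543.
Var(ȳ) = (1 − 0.26929543)·1650/1762 = 0.73070457·0.93643587 = 0.68425797.
SE(ȳ) = √(0.68425797) = 0.82720.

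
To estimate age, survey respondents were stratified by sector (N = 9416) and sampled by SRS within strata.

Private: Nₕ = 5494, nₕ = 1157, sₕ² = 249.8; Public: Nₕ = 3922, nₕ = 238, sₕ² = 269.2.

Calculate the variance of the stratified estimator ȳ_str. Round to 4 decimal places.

Var(ȳ_str) = Σₕ Wₕ²(1 − fₕ)sₕ²/nₕ with Wₕ = Nₕ/N, N = 9416.
Private: Wₕ = 0.58347494; term = 0.58347494²·(1 − 0.21059337)·249.8/1157 = 0.058023544.
Public: Wₕ = 0.41652506; term = 0.41652506²·(1 − 0.06068332)·269.2/238 = 0.18432847.
Sum = 0.24235201.

0.2424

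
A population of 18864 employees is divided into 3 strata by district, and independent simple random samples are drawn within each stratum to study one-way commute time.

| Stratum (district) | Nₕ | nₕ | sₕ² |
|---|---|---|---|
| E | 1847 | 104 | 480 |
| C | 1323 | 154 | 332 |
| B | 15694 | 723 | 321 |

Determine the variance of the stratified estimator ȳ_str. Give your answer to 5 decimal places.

0.34427

Var(ȳ_str) = Σₕ Wₕ²(1 − fₕ)sₕ²/nₕ with Wₕ = Nₕ/N, N = 18864.
E: Wₕ = 0.09791137; term = 0.09791137²·(1 − 0.05630753)·480/104 = 0.041754627.
C: Wₕ = 0.07013359; term = 0.07013359²·(1 − 0.11640212)·332/154 = 0.0093696667.
B: Wₕ = 0.83195505; term = 0.83195505²·(1 − 0.04606856)·321/723 = 0.29314576.
Sum = 0.34427005.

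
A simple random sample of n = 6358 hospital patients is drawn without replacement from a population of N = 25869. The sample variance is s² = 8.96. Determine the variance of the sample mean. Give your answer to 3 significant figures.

Under SRS without replacement, Var(ȳ) = (1 − f)·s²/n with f = n/N = 6358/25869 = 0.24577680.
Var(ȳ) = (1 − 0.24577680)·8.96/6358 = 0.75422320·0.0014092482 = 0.0010628877.

0.00106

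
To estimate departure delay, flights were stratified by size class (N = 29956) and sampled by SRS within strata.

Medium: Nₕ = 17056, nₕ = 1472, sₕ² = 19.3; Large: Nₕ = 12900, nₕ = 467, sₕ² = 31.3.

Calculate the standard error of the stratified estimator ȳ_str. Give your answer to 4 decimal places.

Var(ȳ_str) = Σₕ Wₕ²(1 − fₕ)sₕ²/nₕ with Wₕ = Nₕ/N, N = 29956.
Medium: Wₕ = 0.56936841; term = 0.56936841²·(1 − 0.08630394)·19.3/1472 = 0.0038836312.
Large: Wₕ = 0.43063159; term = 0.43063159²·(1 − 0.03620155)·31.3/467 = 0.011979135.
Sum = 0.015862766.
SE = √(0.015862766) = 0.1259.

0.1259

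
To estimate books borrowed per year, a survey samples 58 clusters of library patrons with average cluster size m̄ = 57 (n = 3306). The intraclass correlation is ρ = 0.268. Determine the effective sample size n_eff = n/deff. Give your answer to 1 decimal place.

206.5

deff = 1 + (57 − 1)·0.268 = 1 + 15.008 = 16.008.
n_eff = 3306 / 16.008 = 206.5.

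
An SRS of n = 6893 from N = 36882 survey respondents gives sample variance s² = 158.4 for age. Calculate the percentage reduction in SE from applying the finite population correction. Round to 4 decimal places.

f = n/N = 6893/36882 = 0.18689334.
SE_no-fpc = √(s²/n) = 0.15159101; SE_fpc = √((1−f)s²/n) = 0.13669329.
Ratio = √(1−f) = 0.90172427. Reduction = 100·(1 − 0.90172427) = 9.8276%.

9.8276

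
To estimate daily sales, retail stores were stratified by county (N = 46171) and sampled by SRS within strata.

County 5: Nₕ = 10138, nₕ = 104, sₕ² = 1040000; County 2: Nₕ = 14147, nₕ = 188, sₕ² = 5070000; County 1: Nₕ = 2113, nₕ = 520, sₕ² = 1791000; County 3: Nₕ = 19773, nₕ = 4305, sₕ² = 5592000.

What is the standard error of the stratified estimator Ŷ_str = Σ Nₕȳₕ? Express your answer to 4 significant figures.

Var(Ŷ_str) = Σₕ Nₕ²(1 − fₕ)sₕ²/nₕ.
County 5: 10138²·(1 − 104/10138)·1040000/104 = 1.0172469 × 10^12.
County 2: 14147²·(1 − 188/14147)·5070000/188 = 5.3256028 × 10^12.
County 1: 2113²·(1 − 520/2113)·1791000/520 = 1.1593312 × 10^10.
County 3: 19773²·(1 − 4305/19773)·5592000/4305 = 3.9728369 × 10^11.
Sum = 6.7517267 × 10^12.
SE = √(6.7517267 × 10^12) = 2.598 × 10^6.

2.598 × 10^6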